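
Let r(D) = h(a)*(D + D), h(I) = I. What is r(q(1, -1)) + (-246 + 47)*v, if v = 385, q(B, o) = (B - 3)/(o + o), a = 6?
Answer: -76603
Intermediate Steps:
q(B, o) = (-3 + B)/(2*o) (q(B, o) = (-3 + B)/((2*o)) = (-3 + B)*(1/(2*o)) = (-3 + B)/(2*o))
r(D) = 12*D (r(D) = 6*(D + D) = 6*(2*D) = 12*D)
r(q(1, -1)) + (-246 + 47)*v = 12*((1/2)*(-3 + 1)/(-1)) + (-246 + 47)*385 = 12*((1/2)*(-1)*(-2)) - 199*385 = 12*1 - 76615 = 12 - 76615 = -76603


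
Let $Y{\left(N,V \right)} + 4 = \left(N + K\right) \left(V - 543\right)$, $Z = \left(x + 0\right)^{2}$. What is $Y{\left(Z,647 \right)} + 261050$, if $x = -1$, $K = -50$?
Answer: $255950$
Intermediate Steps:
$Z = 1$ ($Z = \left(-1 + 0\right)^{2} = \left(-1\right)^{2} = 1$)
$Y{\left(N,V \right)} = -4 + \left(-543 + V\right) \left(-50 + N\right)$ ($Y{\left(N,V \right)} = -4 + \left(N - 50\right) \left(V - 543\right) = -4 + \left(-50 + N\right) \left(-543 + V\right) = -4 + \left(-543 + V\right) \left(-50 + N\right)$)
$Y{\left(Z,647 \right)} + 261050 = \left(27146 - 543 - 32350 + 1 \cdot 647\right) + 261050 = \left(27146 - 543 - 32350 + 647\right) + 261050 = -5100 + 261050 = 255950$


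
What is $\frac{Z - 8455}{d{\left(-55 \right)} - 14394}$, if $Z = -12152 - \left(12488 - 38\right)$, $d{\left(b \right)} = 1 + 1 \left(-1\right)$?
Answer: $\frac{11019}{4798} \approx 2.2966$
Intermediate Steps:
$d{\left(b \right)} = 0$ ($d{\left(b \right)} = 1 - 1 = 0$)
$Z = -24602$ ($Z = -12152 - \left(12488 - 38\right) = -12152 - 12450 = -24602$)
$\frac{Z - 8455}{d{\left(-55 \right)} - 14394} = \frac{-24602 - 8455}{0 - 14394} = - \frac{33057}{-14394} = \left(-33057\right) \left(- \frac{1}{14394}\right) = \frac{11019}{4798}$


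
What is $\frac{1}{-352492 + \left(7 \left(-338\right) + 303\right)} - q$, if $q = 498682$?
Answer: $- \frac{176810196511}{354555} \approx -4.9868 \cdot 10^{5}$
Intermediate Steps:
$\frac{1}{-352492 + \left(7 \left(-338\right) + 303\right)} - q = \frac{1}{-352492 + \left(7 \left(-338\right) + 303\right)} - 498682 = \frac{1}{-352492 + \left(-2366 + 303\right)} - 498682 = \frac{1}{-352492 - 2063} - 498682 = \frac{1}{-354555} - 498682 = - \frac{1}{354555} - 498682 = - \frac{176810196511}{354555}$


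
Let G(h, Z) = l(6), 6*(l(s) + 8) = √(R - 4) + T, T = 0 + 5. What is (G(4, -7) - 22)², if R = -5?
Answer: 7654/9 - 175*I/6 ≈ 850.44 - 29.167*I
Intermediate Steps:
T = 5
l(s) = -43/6 + I/2 (l(s) = -8 + (√(-5 - 4) + 5)/6 = -8 + (√(-9) + 5)/6 = -8 + (3*I + 5)/6 = -8 + (5 + 3*I)/6 = -8 + (⅚ + I/2) = -43/6 + I/2)
G(h, Z) = -43/6 + I/2
(G(4, -7) - 22)² = ((-43/6 + I/2) - 22)² = (-175/6 + I/2)²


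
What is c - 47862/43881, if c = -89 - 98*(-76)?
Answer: 107624139/14627 ≈ 7357.9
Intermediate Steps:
c = 7359 (c = -89 + 7448 = 7359)
c - 47862/43881 = 7359 - 47862/43881 = 7359 - 1*15954/14627 = 7359 - 15954/14627 = 107624139/14627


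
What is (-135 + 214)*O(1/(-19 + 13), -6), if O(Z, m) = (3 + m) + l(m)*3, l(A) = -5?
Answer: -1422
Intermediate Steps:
O(Z, m) = -12 + m (O(Z, m) = (3 + m) - 5*3 = (3 + m) - 15 = -12 + m)
(-135 + 214)*O(1/(-19 + 13), -6) = (-135 + 214)*(-12 - 6) = 79*(-18) = -1422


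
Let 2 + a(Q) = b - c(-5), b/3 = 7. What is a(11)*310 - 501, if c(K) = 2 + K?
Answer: 6319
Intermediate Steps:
b = 21 (b = 3*7 = 21)
a(Q) = 22 (a(Q) = -2 + (21 - (2 - 5)) = -2 + (21 - 1*(-3)) = -2 + (21 + 3) = -2 + 24 = 22)
a(11)*310 - 501 = 22*310 - 501 = 6820 - 501 = 6319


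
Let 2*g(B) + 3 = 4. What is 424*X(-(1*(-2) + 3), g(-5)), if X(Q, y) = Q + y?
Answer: -212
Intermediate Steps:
g(B) = ½ (g(B) = -3/2 + (½)*4 = -3/2 + 2 = ½)
424*X(-(1*(-2) + 3), g(-5)) = 424*(-(1*(-2) + 3) + ½) = 424*(-(-2 + 3) + ½) = 424*(-1*1 + ½) = 424*(-1 + ½) = 424*(-½) = -212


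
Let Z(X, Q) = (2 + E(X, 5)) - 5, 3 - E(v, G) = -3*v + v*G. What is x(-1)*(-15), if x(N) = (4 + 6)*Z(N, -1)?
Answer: -300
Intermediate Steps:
E(v, G) = 3 + 3*v - G*v (E(v, G) = 3 - (-3*v + v*G) = 3 - (-3*v + G*v) = 3 + (3*v - G*v) = 3 + 3*v - G*v)
Z(X, Q) = -2*X (Z(X, Q) = (2 + (3 + 3*X - 1*5*X)) - 5 = (2 + (3 + 3*X - 5*X)) - 5 = (2 + (3 - 2*X)) - 5 = (5 - 2*X) - 5 = -2*X)
x(N) = -20*N (x(N) = (4 + 6)*(-2*N) = 10*(-2*N) = -20*N)
x(-1)*(-15) = -20*(-1)*(-15) = 20*(-15) = -300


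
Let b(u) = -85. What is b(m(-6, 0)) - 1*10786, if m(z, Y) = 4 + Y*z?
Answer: -10871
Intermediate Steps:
b(m(-6, 0)) - 1*10786 = -85 - 1*10786 = -85 - 10786 = -10871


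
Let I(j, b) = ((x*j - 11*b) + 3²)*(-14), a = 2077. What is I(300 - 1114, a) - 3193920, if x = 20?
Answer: -2646268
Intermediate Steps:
I(j, b) = -126 - 280*j + 154*b (I(j, b) = ((20*j - 11*b) + 3²)*(-14) = ((-11*b + 20*j) + 9)*(-14) = (9 - 11*b + 20*j)*(-14) = -126 - 280*j + 154*b)
I(300 - 1114, a) - 3193920 = (-126 - 280*(300 - 1114) + 154*2077) - 3193920 = (-126 - 280*(-814) + 319858) - 3193920 = (-126 + 227920 + 319858) - 3193920 = 547652 - 3193920 = -2646268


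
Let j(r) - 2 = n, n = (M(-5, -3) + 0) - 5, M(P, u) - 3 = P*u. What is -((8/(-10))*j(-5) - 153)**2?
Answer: -27225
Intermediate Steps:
M(P, u) = 3 + P*u
n = 13 (n = ((3 - 5*(-3)) + 0) - 5 = ((3 + 15) + 0) - 5 = (18 + 0) - 5 = 18 - 5 = 13)
j(r) = 15 (j(r) = 2 + 13 = 15)
-((8/(-10))*j(-5) - 153)**2 = -((8/(-10))*15 - 153)**2 = -((8*(-1/10))*15 - 153)**2 = -(-4/5*15 - 153)**2 = -(-12 - 153)**2 = -1*(-165)**2 = -1*27225 = -27225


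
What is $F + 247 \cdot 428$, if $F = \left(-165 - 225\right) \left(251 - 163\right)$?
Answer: $71396$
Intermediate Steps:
$F = -34320$ ($F = \left(-390\right) 88 = -34320$)
$F + 247 \cdot 428 = -34320 + 247 \cdot 428 = -34320 + 105716 = 71396$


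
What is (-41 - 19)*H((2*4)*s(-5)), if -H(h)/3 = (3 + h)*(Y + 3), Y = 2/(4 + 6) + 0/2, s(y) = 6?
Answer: 29376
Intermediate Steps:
Y = 1/5 (Y = 2/10 + 0*(1/2) = 2*(1/10) + 0 = 1/5 + 0 = 1/5 ≈ 0.20000)
H(h) = -144/5 - 48*h/5 (H(h) = -3*(3 + h)*(1/5 + 3) = -3*(3 + h)*16/5 = -3*(48/5 + 16*h/5) = -144/5 - 48*h/5)
(-41 - 19)*H((2*4)*s(-5)) = (-41 - 19)*(-144/5 - 48*2*4*6/5) = -60*(-144/5 - 384*6/5) = -60*(-144/5 - 48/5*48) = -60*(-144/5 - 2304/5) = -60*(-2448/5) = 29376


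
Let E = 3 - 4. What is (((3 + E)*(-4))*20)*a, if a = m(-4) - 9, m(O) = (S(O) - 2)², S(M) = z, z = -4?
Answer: -4320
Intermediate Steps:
E = -1
S(M) = -4
m(O) = 36 (m(O) = (-4 - 2)² = (-6)² = 36)
a = 27 (a = 36 - 9 = 27)
(((3 + E)*(-4))*20)*a = (((3 - 1)*(-4))*20)*27 = ((2*(-4))*20)*27 = -8*20*27 = -160*27 = -4320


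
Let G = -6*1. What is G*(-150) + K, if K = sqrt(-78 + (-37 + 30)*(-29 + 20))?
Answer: 900 + I*sqrt(15) ≈ 900.0 + 3.873*I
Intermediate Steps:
G = -6
K = I*sqrt(15) (K = sqrt(-78 - 7*(-9)) = sqrt(-78 + 63) = sqrt(-15) = I*sqrt(15) ≈ 3.873*I)
G*(-150) + K = -6*(-150) + I*sqrt(15) = 900 + I*sqrt(15)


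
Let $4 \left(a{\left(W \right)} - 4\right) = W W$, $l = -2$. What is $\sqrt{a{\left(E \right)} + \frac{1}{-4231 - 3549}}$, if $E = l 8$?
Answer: $\frac{\sqrt{1028980855}}{3890} \approx 8.2462$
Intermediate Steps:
$E = -16$ ($E = \left(-2\right) 8 = -16$)
$a{\left(W \right)} = 4 + \frac{W^{2}}{4}$ ($a{\left(W \right)} = 4 + \frac{W W}{4} = 4 + \frac{W^{2}}{4}$)
$\sqrt{a{\left(E \right)} + \frac{1}{-4231 - 3549}} = \sqrt{\left(4 + \frac{\left(-16\right)^{2}}{4}\right) + \frac{1}{-4231 - 3549}} = \sqrt{\left(4 + \frac{1}{4} \cdot 256\right) + \frac{1}{-7780}} = \sqrt{\left(4 + 64\right) - \frac{1}{7780}} = \sqrt{68 - \frac{1}{7780}} = \sqrt{\frac{529039}{7780}} = \frac{\sqrt{1028980855}}{3890}$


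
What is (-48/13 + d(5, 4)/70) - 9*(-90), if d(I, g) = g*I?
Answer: 73400/91 ≈ 806.59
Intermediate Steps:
d(I, g) = I*g
(-48/13 + d(5, 4)/70) - 9*(-90) = (-48/13 + (5*4)/70) - 9*(-90) = (-48*1/13 + 20*(1/70)) + 810 = (-48/13 + 2/7) + 810 = -310/91 + 810 = 73400/91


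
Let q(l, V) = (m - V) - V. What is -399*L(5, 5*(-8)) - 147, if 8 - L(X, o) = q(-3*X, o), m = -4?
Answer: 26985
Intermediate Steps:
q(l, V) = -4 - 2*V (q(l, V) = (-4 - V) - V = -4 - 2*V)
L(X, o) = 12 + 2*o (L(X, o) = 8 - (-4 - 2*o) = 8 + (4 + 2*o) = 12 + 2*o)
-399*L(5, 5*(-8)) - 147 = -399*(12 + 2*(5*(-8))) - 147 = -399*(12 + 2*(-40)) - 147 = -399*(12 - 80) - 147 = -399*(-68) - 147 = 27132 - 147 = 26985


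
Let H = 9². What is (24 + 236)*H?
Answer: 21060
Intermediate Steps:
H = 81
(24 + 236)*H = (24 + 236)*81 = 260*81 = 21060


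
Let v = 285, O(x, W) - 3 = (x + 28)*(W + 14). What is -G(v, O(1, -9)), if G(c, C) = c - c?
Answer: 0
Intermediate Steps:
O(x, W) = 3 + (14 + W)*(28 + x) (O(x, W) = 3 + (x + 28)*(W + 14) = 3 + (28 + x)*(14 + W) = 3 + (14 + W)*(28 + x))
G(c, C) = 0
-G(v, O(1, -9)) = -1*0 = 0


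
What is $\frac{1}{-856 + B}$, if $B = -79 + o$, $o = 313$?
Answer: $- \frac{1}{622} \approx -0.0016077$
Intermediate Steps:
$B = 234$ ($B = -79 + 313 = 234$)
$\frac{1}{-856 + B} = \frac{1}{-856 + 234} = \frac{1}{-622} = - \frac{1}{622}$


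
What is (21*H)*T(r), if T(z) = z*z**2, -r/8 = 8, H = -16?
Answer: 88080384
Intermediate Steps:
r = -64 (r = -8*8 = -64)
T(z) = z**3
(21*H)*T(r) = (21*(-16))*(-64)**3 = -336*(-262144) = 88080384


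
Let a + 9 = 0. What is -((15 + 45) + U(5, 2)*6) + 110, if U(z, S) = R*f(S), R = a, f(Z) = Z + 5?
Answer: 428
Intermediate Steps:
f(Z) = 5 + Z
a = -9 (a = -9 + 0 = -9)
R = -9
U(z, S) = -45 - 9*S (U(z, S) = -9*(5 + S) = -45 - 9*S)
-((15 + 45) + U(5, 2)*6) + 110 = -((15 + 45) + (-45 - 9*2)*6) + 110 = -(60 + (-45 - 18)*6) + 110 = -(60 - 63*6) + 110 = -(60 - 378) + 110 = -1*(-318) + 110 = 318 + 110 = 428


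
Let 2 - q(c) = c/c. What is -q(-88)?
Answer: -1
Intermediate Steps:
q(c) = 1 (q(c) = 2 - c/c = 2 - 1*1 = 2 - 1 = 1)
-q(-88) = -1*1 = -1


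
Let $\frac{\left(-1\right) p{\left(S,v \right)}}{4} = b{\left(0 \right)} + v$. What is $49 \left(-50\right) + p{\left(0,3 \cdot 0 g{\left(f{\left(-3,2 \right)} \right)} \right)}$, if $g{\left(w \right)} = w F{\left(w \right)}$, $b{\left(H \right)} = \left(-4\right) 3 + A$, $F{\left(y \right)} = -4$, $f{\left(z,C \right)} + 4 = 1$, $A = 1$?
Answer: $-2406$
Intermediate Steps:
$f{\left(z,C \right)} = -3$ ($f{\left(z,C \right)} = -4 + 1 = -3$)
$b{\left(H \right)} = -11$ ($b{\left(H \right)} = \left(-4\right) 3 + 1 = -12 + 1 = -11$)
$g{\left(w \right)} = - 4 w$ ($g{\left(w \right)} = w \left(-4\right) = - 4 w$)
$p{\left(S,v \right)} = 44 - 4 v$ ($p{\left(S,v \right)} = - 4 \left(-11 + v\right) = 44 - 4 v$)
$49 \left(-50\right) + p{\left(0,3 \cdot 0 g{\left(f{\left(-3,2 \right)} \right)} \right)} = 49 \left(-50\right) + \left(44 - 4 \cdot 3 \cdot 0 \left(\left(-4\right) \left(-3\right)\right)\right) = -2450 + \left(44 - 4 \cdot 0 \cdot 12\right) = -2450 + \left(44 - 0\right) = -2450 + \left(44 + 0\right) = -2450 + 44 = -2406$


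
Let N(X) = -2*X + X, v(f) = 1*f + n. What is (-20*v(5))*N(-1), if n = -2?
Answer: -60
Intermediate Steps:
v(f) = -2 + f (v(f) = 1*f - 2 = f - 2 = -2 + f)
N(X) = -X
(-20*v(5))*N(-1) = (-20*(-2 + 5))*(-1*(-1)) = -20*3*1 = -60*1 = -60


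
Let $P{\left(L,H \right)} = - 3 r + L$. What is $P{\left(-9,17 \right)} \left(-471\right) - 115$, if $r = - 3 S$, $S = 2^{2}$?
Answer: $-12832$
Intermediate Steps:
$S = 4$
$r = -12$ ($r = \left(-3\right) 4 = -12$)
$P{\left(L,H \right)} = 36 + L$ ($P{\left(L,H \right)} = \left(-3\right) \left(-12\right) + L = 36 + L$)
$P{\left(-9,17 \right)} \left(-471\right) - 115 = \left(36 - 9\right) \left(-471\right) - 115 = 27 \left(-471\right) + \left(-186 + 71\right) = -12717 - 115 = -12832$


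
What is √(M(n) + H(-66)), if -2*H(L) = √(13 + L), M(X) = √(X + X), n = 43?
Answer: √(4*√86 - 2*I*√53)/2 ≈ 3.1013 - 0.58686*I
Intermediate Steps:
M(X) = √2*√X (M(X) = √(2*X) = √2*√X)
H(L) = -√(13 + L)/2
√(M(n) + H(-66)) = √(√2*√43 - √(13 - 66)/2) = √(√86 - I*√53/2)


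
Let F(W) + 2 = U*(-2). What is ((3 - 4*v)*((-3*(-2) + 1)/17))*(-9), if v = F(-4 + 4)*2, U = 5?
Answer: -6237/17 ≈ -366.88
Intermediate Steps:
F(W) = -12 (F(W) = -2 + 5*(-2) = -2 - 10 = -12)
v = -24 (v = -12*2 = -24)
((3 - 4*v)*((-3*(-2) + 1)/17))*(-9) = ((3 - 4*(-24))*((-3*(-2) + 1)/17))*(-9) = ((3 + 96)*((6 + 1)*(1/17)))*(-9) = (99*(7*(1/17)))*(-9) = (99*(7/17))*(-9) = (693/17)*(-9) = -6237/17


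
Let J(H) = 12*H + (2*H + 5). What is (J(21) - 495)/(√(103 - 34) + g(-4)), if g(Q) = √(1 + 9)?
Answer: -196/(√10 + √69) ≈ -17.090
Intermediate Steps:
J(H) = 5 + 14*H (J(H) = 12*H + (5 + 2*H) = 5 + 14*H)
g(Q) = √10
(J(21) - 495)/(√(103 - 34) + g(-4)) = ((5 + 14*21) - 495)/(√(103 - 34) + √10) = ((5 + 294) - 495)/(√69 + √10) = (299 - 495)/(√10 + √69) = -196/(√10 + √69)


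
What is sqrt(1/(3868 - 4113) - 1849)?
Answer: 3*I*sqrt(251670)/35 ≈ 43.0*I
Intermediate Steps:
sqrt(1/(3868 - 4113) - 1849) = sqrt(1/(-245) - 1849) = sqrt(-1/245 - 1849) = sqrt(-453006/245) = 3*I*sqrt(251670)/35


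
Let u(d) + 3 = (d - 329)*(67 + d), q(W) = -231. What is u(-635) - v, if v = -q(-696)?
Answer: 547318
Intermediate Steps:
u(d) = -3 + (-329 + d)*(67 + d) (u(d) = -3 + (d - 329)*(67 + d) = -3 + (-329 + d)*(67 + d))
v = 231 (v = -1*(-231) = 231)
u(-635) - v = (-22046 + (-635)² - 262*(-635)) - 1*231 = (-22046 + 403225 + 166370) - 231 = 547549 - 231 = 547318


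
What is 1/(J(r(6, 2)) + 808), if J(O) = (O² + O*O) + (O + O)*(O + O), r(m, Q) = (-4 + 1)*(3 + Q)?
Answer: 1/2158 ≈ 0.00046339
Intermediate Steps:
r(m, Q) = -9 - 3*Q (r(m, Q) = -3*(3 + Q) = -9 - 3*Q)
J(O) = 6*O² (J(O) = (O² + O²) + (2*O)*(2*O) = 2*O² + 4*O² = 6*O²)
1/(J(r(6, 2)) + 808) = 1/(6*(-9 - 3*2)² + 808) = 1/(6*(-9 - 6)² + 808) = 1/(6*(-15)² + 808) = 1/(6*225 + 808) = 1/(1350 + 808) = 1/2158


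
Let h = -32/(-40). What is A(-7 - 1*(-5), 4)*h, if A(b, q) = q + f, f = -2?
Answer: 8/5 ≈ 1.6000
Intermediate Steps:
h = ⅘ (h = -32*(-1/40) = ⅘ ≈ 0.80000)
A(b, q) = -2 + q (A(b, q) = q - 2 = -2 + q)
A(-7 - 1*(-5), 4)*h = (-2 + 4)*(⅘) = 2*(⅘) = 8/5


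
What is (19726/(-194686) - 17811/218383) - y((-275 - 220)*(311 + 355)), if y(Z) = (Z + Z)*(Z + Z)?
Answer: -9241498595640969224102/21258056369 ≈ -4.3473e+11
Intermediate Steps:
y(Z) = 4*Z**2 (y(Z) = (2*Z)*(2*Z) = 4*Z**2)
(19726/(-194686) - 17811/218383) - y((-275 - 220)*(311 + 355)) = (19726/(-194686) - 17811/218383) - 4*((-275 - 220)*(311 + 355))**2 = (19726*(-1/194686) - 17811*1/218383) - 4*(-495*666)**2 = (-9863/97343 - 17811/218383) - 4*(-329670)**2 = -3887687702/21258056369 - 4*108682308900 = -3887687702/21258056369 - 1*434729235600 = -3887687702/21258056369 - 434729235600 = -9241498595640969224102/21258056369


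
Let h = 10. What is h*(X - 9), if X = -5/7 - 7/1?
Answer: -1170/7 ≈ -167.14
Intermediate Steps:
X = -54/7 (X = -5*⅐ - 7*1 = -5/7 - 7 = -54/7 ≈ -7.7143)
h*(X - 9) = 10*(-54/7 - 9) = 10*(-117/7) = -1170/7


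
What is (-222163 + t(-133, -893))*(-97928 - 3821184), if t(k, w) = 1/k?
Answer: 115800667260160/133 ≈ 8.7068e+11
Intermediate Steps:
(-222163 + t(-133, -893))*(-97928 - 3821184) = (-222163 + 1/(-133))*(-97928 - 3821184) = (-222163 - 1/133)*(-3919112) = -29547680/133*(-3919112) = 115800667260160/133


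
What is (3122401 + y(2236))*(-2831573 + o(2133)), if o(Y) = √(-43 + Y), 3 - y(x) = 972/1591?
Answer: -380176464657968/43 + 4967743792*√2090/1591 ≈ -8.8412e+12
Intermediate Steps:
y(x) = 3801/1591 (y(x) = 3 - 972/1591 = 3801/1591)
(3122401 + y(2236))*(-2831573 + o(2133)) = (3122401 + 3801/1591)*(-2831573 + √(-43 + 2133)) = 4967743792*(-2831573 + √2090)/1591 = -380176464657968/43 + 4967743792*√2090/1591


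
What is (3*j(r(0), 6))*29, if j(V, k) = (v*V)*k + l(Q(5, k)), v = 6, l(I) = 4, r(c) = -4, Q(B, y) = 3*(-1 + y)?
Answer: -12180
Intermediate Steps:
Q(B, y) = -3 + 3*y
j(V, k) = 4 + 6*V*k (j(V, k) = (6*V)*k + 4 = 6*V*k + 4 = 4 + 6*V*k)
(3*j(r(0), 6))*29 = (3*(4 + 6*(-4)*6))*29 = (3*(4 - 144))*29 = (3*(-140))*29 = -420*29 = -12180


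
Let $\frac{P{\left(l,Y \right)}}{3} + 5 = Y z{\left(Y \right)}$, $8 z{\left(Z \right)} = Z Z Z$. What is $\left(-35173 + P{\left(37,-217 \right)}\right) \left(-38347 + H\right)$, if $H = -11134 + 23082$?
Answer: $- \frac{175601930997341}{8} \approx -2.195 \cdot 10^{13}$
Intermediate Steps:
$z{\left(Z \right)} = \frac{Z^{3}}{8}$ ($z{\left(Z \right)} = \frac{Z Z Z}{8} = \frac{Z^{2} Z}{8} = \frac{Z^{3}}{8}$)
$H = 11948$
$P{\left(l,Y \right)} = -15 + \frac{3 Y^{4}}{8}$ ($P{\left(l,Y \right)} = -15 + 3 Y \frac{Y^{3}}{8} = -15 + 3 \frac{Y^{4}}{8} = -15 + \frac{3 Y^{4}}{8}$)
$\left(-35173 + P{\left(37,-217 \right)}\right) \left(-38347 + H\right) = \left(-35173 - \left(15 - \frac{3 \left(-217\right)^{4}}{8}\right)\right) \left(-38347 + 11948\right) = \left(-35173 + \left(-15 + \frac{3}{8} \cdot 2217373921\right)\right) \left(-26399\right) = \left(-35173 + \left(-15 + \frac{6652121763}{8}\right)\right) \left(-26399\right) = \left(-35173 + \frac{6652121643}{8}\right) \left(-26399\right) = \frac{6651840259}{8} \left(-26399\right) = - \frac{175601930997341}{8}$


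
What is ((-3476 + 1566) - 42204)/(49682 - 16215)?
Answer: -6302/4781 ≈ -1.3181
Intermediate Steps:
((-3476 + 1566) - 42204)/(49682 - 16215) = (-1910 - 42204)/33467 = -44114*1/33467 = -6302/4781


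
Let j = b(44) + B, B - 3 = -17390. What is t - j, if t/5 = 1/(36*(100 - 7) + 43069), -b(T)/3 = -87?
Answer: 794937547/46417 ≈ 17126.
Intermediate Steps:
b(T) = 261 (b(T) = -3*(-87) = 261)
B = -17387 (B = 3 - 17390 = -17387)
t = 5/46417 (t = 5/(36*(100 - 7) + 43069) = 5/(36*93 + 43069) = 5/(3348 + 43069) = 5/46417 ≈ 0.00010772)
j = -17126 (j = 261 - 17387 = -17126)
t - j = 5/46417 - 1*(-17126) = 5/46417 + 17126 = 794937547/46417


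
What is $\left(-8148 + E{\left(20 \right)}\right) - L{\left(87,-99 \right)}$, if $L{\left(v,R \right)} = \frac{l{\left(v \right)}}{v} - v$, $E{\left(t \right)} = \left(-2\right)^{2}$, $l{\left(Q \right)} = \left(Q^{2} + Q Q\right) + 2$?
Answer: $- \frac{716099}{87} \approx -8231.0$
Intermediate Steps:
$l{\left(Q \right)} = 2 + 2 Q^{2}$ ($l{\left(Q \right)} = \left(Q^{2} + Q^{2}\right) + 2 = 2 Q^{2} + 2 = 2 + 2 Q^{2}$)
$E{\left(t \right)} = 4$
$L{\left(v,R \right)} = - v + \frac{2 + 2 v^{2}}{v}$ ($L{\left(v,R \right)} = \frac{2 + 2 v^{2}}{v} - v = - v + \frac{2 + 2 v^{2}}{v}$)
$\left(-8148 + E{\left(20 \right)}\right) - L{\left(87,-99 \right)} = \left(-8148 + 4\right) - \left(87 + \frac{2}{87}\right) = -8144 - \left(87 + 2 \cdot \frac{1}{87}\right) = -8144 - \left(87 + \frac{2}{87}\right) = -8144 - \frac{7571}{87} = - \frac{716099}{87}$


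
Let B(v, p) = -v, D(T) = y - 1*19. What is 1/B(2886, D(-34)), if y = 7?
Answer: -1/2886 ≈ -0.00034650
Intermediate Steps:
D(T) = -12 (D(T) = 7 - 1*19 = 7 - 19 = -12)
1/B(2886, D(-34)) = 1/(-1*2886) = 1/(-2886) = -1/2886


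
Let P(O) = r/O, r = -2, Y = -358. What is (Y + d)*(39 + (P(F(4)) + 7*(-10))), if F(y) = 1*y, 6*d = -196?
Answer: 12306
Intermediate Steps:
d = -98/3 (d = (1/6)*(-196) = -98/3 ≈ -32.667)
F(y) = y
P(O) = -2/O
(Y + d)*(39 + (P(F(4)) + 7*(-10))) = (-358 - 98/3)*(39 + (-2/4 + 7*(-10))) = -1172*(39 + (-2*1/4 - 70))/3 = -1172*(39 + (-1/2 - 70))/3 = -1172*(39 - 141/2)/3 = -1172/3*(-63/2) = 12306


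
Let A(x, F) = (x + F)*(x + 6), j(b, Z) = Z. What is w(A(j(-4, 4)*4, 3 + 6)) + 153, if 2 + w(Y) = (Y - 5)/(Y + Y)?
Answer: 33329/220 ≈ 151.50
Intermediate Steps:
A(x, F) = (6 + x)*(F + x) (A(x, F) = (F + x)*(6 + x) = (6 + x)*(F + x))
w(Y) = -2 + (-5 + Y)/(2*Y) (w(Y) = -2 + (Y - 5)/(Y + Y) = -2 + (-5 + Y)/((2*Y)) = -2 + (-5 + Y)*(1/(2*Y)) = -2 + (-5 + Y)/(2*Y))
w(A(j(-4, 4)*4, 3 + 6)) + 153 = (-5 - 3*((4*4)**2 + 6*(3 + 6) + 6*(4*4) + (3 + 6)*(4*4)))/(2*((4*4)**2 + 6*(3 + 6) + 6*(4*4) + (3 + 6)*(4*4))) + 153 = (-5 - 3*(16**2 + 6*9 + 6*16 + 9*16))/(2*(16**2 + 6*9 + 6*16 + 9*16)) + 153 = (-5 - 3*(256 + 54 + 96 + 144))/(2*(256 + 54 + 96 + 144)) + 153 = (1/2)*(-5 - 3*550)/550 + 153 = (1/2)*(1/550)*(-5 - 1650) + 153 = (1/2)*(1/550)*(-1655) + 153 = -331/220 + 153 = 33329/220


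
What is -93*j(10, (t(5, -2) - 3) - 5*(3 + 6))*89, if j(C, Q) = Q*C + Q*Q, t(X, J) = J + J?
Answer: -18076968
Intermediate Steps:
t(X, J) = 2*J
j(C, Q) = Q² + C*Q (j(C, Q) = C*Q + Q² = Q² + C*Q)
-93*j(10, (t(5, -2) - 3) - 5*(3 + 6))*89 = -93*((2*(-2) - 3) - 5*(3 + 6))*(10 + ((2*(-2) - 3) - 5*(3 + 6)))*89 = -93*((-4 - 3) - 5*9)*(10 + ((-4 - 3) - 5*9))*89 = -93*(-7 - 45)*(10 + (-7 - 45))*89 = -(-4836)*(10 - 52)*89 = -(-4836)*(-42)*89 = -93*2184*89 = -203112*89 = -18076968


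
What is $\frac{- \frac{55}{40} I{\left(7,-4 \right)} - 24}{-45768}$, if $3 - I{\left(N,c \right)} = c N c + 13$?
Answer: $- \frac{575}{183072} \approx -0.0031408$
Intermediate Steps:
$I{\left(N,c \right)} = -10 - N c^{2}$ ($I{\left(N,c \right)} = 3 - \left(c N c + 13\right) = 3 - \left(N c c + 13\right) = 3 - \left(N c^{2} + 13\right) = 3 - \left(13 + N c^{2}\right) = -10 - N c^{2}$)
$\frac{- \frac{55}{40} I{\left(7,-4 \right)} - 24}{-45768} = \frac{- \frac{55}{40} \left(-10 - 7 \left(-4\right)^{2}\right) - 24}{-45768} = \left(\left(-55\right) \frac{1}{40} \left(-10 - 7 \cdot 16\right) - 24\right) \left(- \frac{1}{45768}\right) = \left(- \frac{11 \left(-10 - 112\right)}{8} - 24\right) \left(- \frac{1}{45768}\right) = \left(\left(- \frac{11}{8}\right) \left(-122\right) - 24\right) \left(- \frac{1}{45768}\right) = \left(\frac{671}{4} - 24\right) \left(- \frac{1}{45768}\right) = \frac{575}{4} \left(- \frac{1}{45768}\right) = - \frac{575}{183072}$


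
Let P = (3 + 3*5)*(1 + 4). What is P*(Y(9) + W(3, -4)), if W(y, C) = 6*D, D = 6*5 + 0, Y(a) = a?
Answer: 17010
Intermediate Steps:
D = 30 (D = 30 + 0 = 30)
W(y, C) = 180 (W(y, C) = 6*30 = 180)
P = 90 (P = (3 + 15)*5 = 18*5 = 90)
P*(Y(9) + W(3, -4)) = 90*(9 + 180) = 90*189 = 17010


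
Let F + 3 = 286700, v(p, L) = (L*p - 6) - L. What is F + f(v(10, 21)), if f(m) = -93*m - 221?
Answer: 269457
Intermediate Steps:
v(p, L) = -6 - L + L*p (v(p, L) = (-6 + L*p) - L = -6 - L + L*p)
F = 286697 (F = -3 + 286700 = 286697)
f(m) = -221 - 93*m
F + f(v(10, 21)) = 286697 + (-221 - 93*(-6 - 1*21 + 21*10)) = 286697 + (-221 - 93*(-6 - 21 + 210)) = 286697 + (-221 - 93*183) = 286697 + (-221 - 17019) = 286697 - 17240 = 269457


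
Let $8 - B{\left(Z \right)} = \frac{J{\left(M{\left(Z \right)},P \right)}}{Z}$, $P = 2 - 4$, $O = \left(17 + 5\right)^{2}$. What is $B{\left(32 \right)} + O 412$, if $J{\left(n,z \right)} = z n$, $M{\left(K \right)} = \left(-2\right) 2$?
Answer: $\frac{797663}{4} \approx 1.9942 \cdot 10^{5}$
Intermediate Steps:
$M{\left(K \right)} = -4$
$O = 484$ ($O = 22^{2} = 484$)
$P = -2$
$J{\left(n,z \right)} = n z$
$B{\left(Z \right)} = 8 - \frac{8}{Z}$ ($B{\left(Z \right)} = 8 - \frac{\left(-4\right) \left(-2\right)}{Z} = 8 - \frac{8}{Z}$)
$B{\left(32 \right)} + O 412 = \left(8 - \frac{8}{32}\right) + 484 \cdot 412 = \left(8 - \frac{1}{4}\right) + 199408 = \frac{31}{4} + 199408 = \frac{797663}{4}$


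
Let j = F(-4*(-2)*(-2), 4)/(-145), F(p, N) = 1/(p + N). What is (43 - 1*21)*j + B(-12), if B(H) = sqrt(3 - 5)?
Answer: 11/870 + I*sqrt(2) ≈ 0.012644 + 1.4142*I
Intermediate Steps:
B(H) = I*sqrt(2) (B(H) = sqrt(-2) = I*sqrt(2))
F(p, N) = 1/(N + p)
j = 1/1740 (j = 1/((4 - 4*(-2)*(-2))*(-145)) = -1/145/(4 + 8*(-2)) = -1/145/(4 - 16) = -1/145/(-12) = -1/12*(-1/145) = 1/1740 ≈ 0.00057471)
(43 - 1*21)*j + B(-12) = (43 - 1*21)*(1/1740) + I*sqrt(2) = (43 - 21)*(1/1740) + I*sqrt(2) = 22*(1/1740) + I*sqrt(2) = 11/870 + I*sqrt(2)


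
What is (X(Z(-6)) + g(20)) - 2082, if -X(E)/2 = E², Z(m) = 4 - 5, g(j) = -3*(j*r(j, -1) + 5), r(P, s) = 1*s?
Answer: -2039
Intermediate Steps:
r(P, s) = s
g(j) = -15 + 3*j (g(j) = -3*(j*(-1) + 5) = -3*(-j + 5) = -3*(5 - j) = -15 + 3*j)
Z(m) = -1
X(E) = -2*E²
(X(Z(-6)) + g(20)) - 2082 = (-2*(-1)² + (-15 + 3*20)) - 2082 = (-2*1 + (-15 + 60)) - 2082 = (-2 + 45) - 2082 = 43 - 2082 = -2039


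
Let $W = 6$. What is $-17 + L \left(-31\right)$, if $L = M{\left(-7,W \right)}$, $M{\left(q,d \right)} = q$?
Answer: $200$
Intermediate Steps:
$L = -7$
$-17 + L \left(-31\right) = -17 - -217 = -17 + 217 = 200$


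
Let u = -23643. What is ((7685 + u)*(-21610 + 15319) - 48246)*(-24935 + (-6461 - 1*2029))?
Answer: -3353982557100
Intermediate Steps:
((7685 + u)*(-21610 + 15319) - 48246)*(-24935 + (-6461 - 1*2029)) = ((7685 - 23643)*(-21610 + 15319) - 48246)*(-24935 + (-6461 - 1*2029)) = (-15958*(-6291) - 48246)*(-24935 + (-6461 - 2029)) = (100391778 - 48246)*(-24935 - 8490) = 100343532*(-33425) = -3353982557100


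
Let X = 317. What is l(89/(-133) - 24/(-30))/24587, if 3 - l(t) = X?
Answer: -314/24587 ≈ -0.012771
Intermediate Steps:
l(t) = -314 (l(t) = 3 - 1*317 = 3 - 317 = -314)
l(89/(-133) - 24/(-30))/24587 = -314/24587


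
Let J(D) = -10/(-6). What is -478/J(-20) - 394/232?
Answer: -167329/580 ≈ -288.50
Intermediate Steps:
J(D) = 5/3 (J(D) = -10*(-1/6) = 5/3)
-478/J(-20) - 394/232 = -478/5/3 - 394/232 = -478*3/5 - 394*1/232 = -1434/5 - 197/116 = -167329/580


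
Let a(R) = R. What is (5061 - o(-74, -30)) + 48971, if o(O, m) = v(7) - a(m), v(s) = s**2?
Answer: 53953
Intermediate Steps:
o(O, m) = 49 - m (o(O, m) = 7**2 - m = 49 - m)
(5061 - o(-74, -30)) + 48971 = (5061 - (49 - 1*(-30))) + 48971 = (5061 - (49 + 30)) + 48971 = (5061 - 1*79) + 48971 = (5061 - 79) + 48971 = 4982 + 48971 = 53953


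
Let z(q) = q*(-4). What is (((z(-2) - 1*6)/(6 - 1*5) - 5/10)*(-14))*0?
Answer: 0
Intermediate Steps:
z(q) = -4*q
(((z(-2) - 1*6)/(6 - 1*5) - 5/10)*(-14))*0 = (((-4*(-2) - 1*6)/(6 - 1*5) - 5/10)*(-14))*0 = (((8 - 6)/(6 - 5) - 5*1/10)*(-14))*0 = ((2/1 - 1/2)*(-14))*0 = ((2*1 - 1/2)*(-14))*0 = ((2 - 1/2)*(-14))*0 = ((3/2)*(-14))*0 = -21*0 = 0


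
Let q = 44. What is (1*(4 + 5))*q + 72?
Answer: 468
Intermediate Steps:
(1*(4 + 5))*q + 72 = (1*(4 + 5))*44 + 72 = (1*9)*44 + 72 = 9*44 + 72 = 396 + 72 = 468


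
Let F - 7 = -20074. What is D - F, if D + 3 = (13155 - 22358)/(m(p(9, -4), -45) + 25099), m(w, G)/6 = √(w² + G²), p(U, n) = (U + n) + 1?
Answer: 12637793792623/629885605 + 165654*√229/629885605 ≈ 20064.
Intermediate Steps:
p(U, n) = 1 + U + n
F = -20067 (F = 7 - 20074 = -20067)
m(w, G) = 6*√(G² + w²) (m(w, G) = 6*√(w² + G²) = 6*√(G² + w²))
D = -3 - 9203/(25099 + 18*√229) (D = -3 + (13155 - 22358)/(6*√((-45)² + (1 + 9 - 4)²) + 25099) = -3 - 9203/(6*√(2025 + 6²) + 25099) = -3 - 9203/(6*√(2025 + 36) + 25099) = -3 - 9203/(6*√2061 + 25099) = -3 - 9203/(6*(3*√229) + 25099) = -3 - 9203/(18*√229 + 25099) = -3 - 9203/(25099 + 18*√229) ≈ -3.3627)
D - F = (-2120642912/629885605 + 165654*√229/629885605) - 1*(-20067) = (-2120642912/629885605 + 165654*√229/629885605) + 20067 = 12637793792623/629885605 + 165654*√229/629885605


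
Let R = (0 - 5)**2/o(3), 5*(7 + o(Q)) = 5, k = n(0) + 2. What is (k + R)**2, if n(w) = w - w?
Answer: 169/36 ≈ 4.6944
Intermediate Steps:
n(w) = 0
k = 2 (k = 0 + 2 = 2)
o(Q) = -6 (o(Q) = -7 + (1/5)*5 = -7 + 1 = -6)
R = -25/6 (R = (0 - 5)**2/(-6) = (-5)**2*(-1/6) = 25*(-1/6) = -25/6 ≈ -4.1667)
(k + R)**2 = (2 - 25/6)**2 = (-13/6)**2 = 169/36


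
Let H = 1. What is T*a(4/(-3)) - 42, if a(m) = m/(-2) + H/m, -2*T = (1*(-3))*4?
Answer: -85/2 ≈ -42.500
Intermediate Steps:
T = 6 (T = -1*(-3)*4/2 = -(-3)*4/2 = -½*(-12) = 6)
a(m) = 1/m - m/2 (a(m) = m/(-2) + 1/m = m*(-½) + 1/m = -m/2 + 1/m = 1/m - m/2)
T*a(4/(-3)) - 42 = 6*(1/(4/(-3)) - 2/(-3)) - 42 = 6*(1/(4*(-⅓)) - 2*(-1)/3) - 42 = 6*(1/(-4/3) - ½*(-4/3)) - 42 = 6*(-¾ + ⅔) - 42 = 6*(-1/12) - 42 = -½ - 42 = -85/2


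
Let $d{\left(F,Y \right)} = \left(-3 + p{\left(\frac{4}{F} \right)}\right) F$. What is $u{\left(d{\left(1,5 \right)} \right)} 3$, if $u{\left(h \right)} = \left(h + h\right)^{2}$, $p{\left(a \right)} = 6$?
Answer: $108$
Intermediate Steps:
$d{\left(F,Y \right)} = 3 F$ ($d{\left(F,Y \right)} = \left(-3 + 6\right) F = 3 F$)
$u{\left(h \right)} = 4 h^{2}$ ($u{\left(h \right)} = \left(2 h\right)^{2} = 4 h^{2}$)
$u{\left(d{\left(1,5 \right)} \right)} 3 = 4 \left(3 \cdot 1\right)^{2} \cdot 3 = 4 \cdot 3^{2} \cdot 3 = 4 \cdot 9 \cdot 3 = 36 \cdot 3 = 108$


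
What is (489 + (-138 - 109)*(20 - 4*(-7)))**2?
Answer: 129208689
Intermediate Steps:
(489 + (-138 - 109)*(20 - 4*(-7)))**2 = (489 - 247*(20 + 28))**2 = (489 - 247*48)**2 = (489 - 11856)**2 = (-11367)**2 = 129208689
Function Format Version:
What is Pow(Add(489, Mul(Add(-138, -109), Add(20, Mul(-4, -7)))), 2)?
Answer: 129208689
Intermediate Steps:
Pow(Add(489, Mul(Add(-138, -109), Add(20, Mul(-4, -7)))), 2) = Pow(Add(489, Mul(-247, Add(20, 28))), 2) = Pow(Add(489, Mul(-247, 48)), 2) = Pow(Add(489, -11856), 2) = Pow(-11367, 2) = 129208689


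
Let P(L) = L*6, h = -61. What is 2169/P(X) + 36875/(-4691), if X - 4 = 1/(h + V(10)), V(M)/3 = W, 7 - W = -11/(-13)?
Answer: 571124893/6877006 ≈ 83.048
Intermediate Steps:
W = 80/13 (W = 7 - (-11)/(-13) = 7 - (-11)*(-1)/13 = 7 - 1*11/13 = 7 - 11/13 = 80/13 ≈ 6.1538)
V(M) = 240/13 (V(M) = 3*(80/13) = 240/13)
X = 2199/553 (X = 4 + 1/(-61 + 240/13) = 4 + 1/(-553/13) = 4 - 13/553 = 2199/553 ≈ 3.9765)
P(L) = 6*L
2169/P(X) + 36875/(-4691) = 2169/((6*(2199/553))) + 36875/(-4691) = 2169/(13194/553) + 36875*(-1/4691) = 2169*(553/13194) - 36875/4691 = 133273/1466 - 36875/4691 = 571124893/6877006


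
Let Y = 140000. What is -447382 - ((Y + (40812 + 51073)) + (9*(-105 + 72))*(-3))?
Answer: -680158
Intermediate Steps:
-447382 - ((Y + (40812 + 51073)) + (9*(-105 + 72))*(-3)) = -447382 - ((140000 + (40812 + 51073)) + (9*(-105 + 72))*(-3)) = -447382 - ((140000 + 91885) + (9*(-33))*(-3)) = -447382 - (231885 - 297*(-3)) = -447382 - (231885 + 891) = -447382 - 1*232776 = -447382 - 232776 = -680158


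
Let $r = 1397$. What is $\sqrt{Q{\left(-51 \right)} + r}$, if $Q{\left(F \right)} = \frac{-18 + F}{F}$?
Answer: $\frac{2 \sqrt{101031}}{17} \approx 37.395$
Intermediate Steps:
$Q{\left(F \right)} = \frac{-18 + F}{F}$
$\sqrt{Q{\left(-51 \right)} + r} = \sqrt{\frac{-18 - 51}{-51} + 1397} = \sqrt{\left(- \frac{1}{51}\right) \left(-69\right) + 1397} = \sqrt{\frac{23}{17} + 1397} = \sqrt{\frac{23772}{17}} = \frac{2 \sqrt{101031}}{17}$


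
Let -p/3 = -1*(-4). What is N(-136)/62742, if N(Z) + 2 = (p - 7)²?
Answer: 359/62742 ≈ 0.0057218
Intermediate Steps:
p = -12 (p = -(-3)*(-4) = -3*4 = -12)
N(Z) = 359 (N(Z) = -2 + (-12 - 7)² = -2 + (-19)² = -2 + 361 = 359)
N(-136)/62742 = 359/62742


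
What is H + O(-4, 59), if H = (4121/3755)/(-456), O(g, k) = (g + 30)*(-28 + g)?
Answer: -1424621081/1712280 ≈ -832.00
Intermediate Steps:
O(g, k) = (-28 + g)*(30 + g) (O(g, k) = (30 + g)*(-28 + g) = (-28 + g)*(30 + g))
H = -4121/1712280 (H = (4121*(1/3755))*(-1/456) = (4121/3755)*(-1/456) = -4121/1712280 ≈ -0.0024067)
H + O(-4, 59) = -4121/1712280 + (-840 + (-4)² + 2*(-4)) = -4121/1712280 + (-840 + 16 - 8) = -4121/1712280 - 832 = -1424621081/1712280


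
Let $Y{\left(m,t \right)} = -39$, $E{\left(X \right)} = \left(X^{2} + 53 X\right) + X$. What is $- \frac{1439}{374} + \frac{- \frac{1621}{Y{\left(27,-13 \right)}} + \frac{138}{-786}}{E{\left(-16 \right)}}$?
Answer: $- \frac{1137252301}{290436432} \approx -3.9157$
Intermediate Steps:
$E{\left(X \right)} = X^{2} + 54 X$
$- \frac{1439}{374} + \frac{- \frac{1621}{Y{\left(27,-13 \right)}} + \frac{138}{-786}}{E{\left(-16 \right)}} = - \frac{1439}{374} + \frac{- \frac{1621}{-39} + \frac{138}{-786}}{\left(-16\right) \left(54 - 16\right)} = \left(-1439\right) \frac{1}{374} + \frac{\left(-1621\right) \left(- \frac{1}{39}\right) + 138 \left(- \frac{1}{786}\right)}{\left(-16\right) 38} = - \frac{1439}{374} + \frac{\frac{1621}{39} - \frac{23}{131}}{-608} = - \frac{1439}{374} + \frac{211454}{5109} \left(- \frac{1}{608}\right) = - \frac{1439}{374} - \frac{105727}{1553136} = - \frac{1137252301}{290436432}$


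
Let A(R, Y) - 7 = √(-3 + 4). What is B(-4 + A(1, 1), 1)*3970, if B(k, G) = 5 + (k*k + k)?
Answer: 99250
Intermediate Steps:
A(R, Y) = 8 (A(R, Y) = 7 + √(-3 + 4) = 7 + √1 = 7 + 1 = 8)
B(k, G) = 5 + k + k² (B(k, G) = 5 + (k² + k) = 5 + (k + k²) = 5 + k + k²)
B(-4 + A(1, 1), 1)*3970 = (5 + (-4 + 8) + (-4 + 8)²)*3970 = (5 + 4 + 4²)*3970 = (5 + 4 + 16)*3970 = 25*3970 = 99250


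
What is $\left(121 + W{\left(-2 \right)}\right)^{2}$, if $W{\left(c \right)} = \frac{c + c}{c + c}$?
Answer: $14884$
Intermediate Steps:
$W{\left(c \right)} = 1$ ($W{\left(c \right)} = \frac{2 c}{2 c} = 2 c \frac{1}{2 c} = 1$)
$\left(121 + W{\left(-2 \right)}\right)^{2} = \left(121 + 1\right)^{2} = 122^{2} = 14884$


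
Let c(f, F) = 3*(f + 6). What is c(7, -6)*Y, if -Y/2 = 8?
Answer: -624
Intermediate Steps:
Y = -16 (Y = -2*8 = -16)
c(f, F) = 18 + 3*f (c(f, F) = 3*(6 + f) = 18 + 3*f)
c(7, -6)*Y = (18 + 3*7)*(-16) = (18 + 21)*(-16) = 39*(-16) = -624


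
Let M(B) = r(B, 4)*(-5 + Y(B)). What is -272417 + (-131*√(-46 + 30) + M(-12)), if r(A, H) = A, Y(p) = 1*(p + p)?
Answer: -272069 - 524*I ≈ -2.7207e+5 - 524.0*I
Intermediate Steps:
Y(p) = 2*p (Y(p) = 1*(2*p) = 2*p)
M(B) = B*(-5 + 2*B)
-272417 + (-131*√(-46 + 30) + M(-12)) = -272417 + (-131*√(-46 + 30) - 12*(-5 + 2*(-12))) = -272417 + (-524*I - 12*(-5 - 24)) = -272417 + (-524*I - 12*(-29)) = -272417 + (-524*I + 348) = -272417 + (348 - 524*I) = -272069 - 524*I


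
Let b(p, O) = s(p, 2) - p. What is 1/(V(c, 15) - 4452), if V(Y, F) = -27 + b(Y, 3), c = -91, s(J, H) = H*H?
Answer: -1/4384 ≈ -0.00022810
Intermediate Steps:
s(J, H) = H²
b(p, O) = 4 - p (b(p, O) = 2² - p = 4 - p)
V(Y, F) = -23 - Y (V(Y, F) = -27 + (4 - Y) = -23 - Y)
1/(V(c, 15) - 4452) = 1/((-23 - 1*(-91)) - 4452) = 1/((-23 + 91) - 4452) = 1/(68 - 4452) = 1/(-4384) = -1/4384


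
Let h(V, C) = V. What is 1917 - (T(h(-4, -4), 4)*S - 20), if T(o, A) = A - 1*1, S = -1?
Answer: 1940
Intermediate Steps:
T(o, A) = -1 + A (T(o, A) = A - 1 = -1 + A)
1917 - (T(h(-4, -4), 4)*S - 20) = 1917 - ((-1 + 4)*(-1) - 20) = 1917 - (3*(-1) - 20) = 1917 - (-3 - 20) = 1917 - 1*(-23) = 1917 + 23 = 1940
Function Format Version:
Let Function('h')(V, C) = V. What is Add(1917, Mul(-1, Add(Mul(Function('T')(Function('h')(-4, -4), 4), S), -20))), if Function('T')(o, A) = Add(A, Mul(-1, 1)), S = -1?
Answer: 1940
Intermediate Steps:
Function('T')(o, A) = Add(-1, A) (Function('T')(o, A) = Add(A, -1) = Add(-1, A))
Add(1917, Mul(-1, Add(Mul(Function('T')(Function('h')(-4, -4), 4), S), -20))) = Add(1917, Mul(-1, Add(Mul(Add(-1, 4), -1), -20))) = Add(1917, Mul(-1, Add(Mul(3, -1), -20))) = Add(1917, Mul(-1, Add(-3, -20))) = Add(1917, Mul(-1, -23)) = Add(1917, 23) = 1940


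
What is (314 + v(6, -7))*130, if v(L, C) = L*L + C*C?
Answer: 51870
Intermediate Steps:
v(L, C) = C² + L² (v(L, C) = L² + C² = C² + L²)
(314 + v(6, -7))*130 = (314 + ((-7)² + 6²))*130 = (314 + (49 + 36))*130 = (314 + 85)*130 = 399*130 = 51870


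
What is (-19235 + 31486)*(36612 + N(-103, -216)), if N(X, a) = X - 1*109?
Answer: 445936400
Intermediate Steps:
N(X, a) = -109 + X (N(X, a) = X - 109 = -109 + X)
(-19235 + 31486)*(36612 + N(-103, -216)) = (-19235 + 31486)*(36612 + (-109 - 103)) = 12251*(36612 - 212) = 12251*36400 = 445936400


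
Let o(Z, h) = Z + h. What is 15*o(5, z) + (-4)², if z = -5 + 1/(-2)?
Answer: 17/2 ≈ 8.5000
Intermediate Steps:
z = -11/2 (z = -5 - ½ = -11/2 ≈ -5.5000)
15*o(5, z) + (-4)² = 15*(5 - 11/2) + (-4)² = 15*(-½) + 16 = -15/2 + 16 = 17/2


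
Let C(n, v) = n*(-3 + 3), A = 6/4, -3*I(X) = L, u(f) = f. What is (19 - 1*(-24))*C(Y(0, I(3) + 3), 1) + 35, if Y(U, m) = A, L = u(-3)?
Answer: 35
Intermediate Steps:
L = -3
I(X) = 1 (I(X) = -⅓*(-3) = 1)
A = 3/2 (A = 6*(¼) = 3/2 ≈ 1.5000)
Y(U, m) = 3/2
C(n, v) = 0 (C(n, v) = n*0 = 0)
(19 - 1*(-24))*C(Y(0, I(3) + 3), 1) + 35 = (19 - 1*(-24))*0 + 35 = (19 + 24)*0 + 35 = 43*0 + 35 = 0 + 35 = 35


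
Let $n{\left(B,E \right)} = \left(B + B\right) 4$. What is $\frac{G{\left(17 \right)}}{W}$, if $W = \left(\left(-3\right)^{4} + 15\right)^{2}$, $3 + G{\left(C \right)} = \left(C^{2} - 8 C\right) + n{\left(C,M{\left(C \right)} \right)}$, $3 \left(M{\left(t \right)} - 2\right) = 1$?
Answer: $\frac{143}{4608} \approx 0.031033$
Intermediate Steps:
$M{\left(t \right)} = \frac{7}{3}$ ($M{\left(t \right)} = 2 + \frac{1}{3} \cdot 1 = 2 + \frac{1}{3} = \frac{7}{3}$)
$n{\left(B,E \right)} = 8 B$ ($n{\left(B,E \right)} = 2 B 4 = 8 B$)
$G{\left(C \right)} = -3 + C^{2}$ ($G{\left(C \right)} = -3 + \left(\left(C^{2} - 8 C\right) + 8 C\right) = -3 + C^{2}$)
$W = 9216$ ($W = \left(81 + 15\right)^{2} = 96^{2} = 9216$)
$\frac{G{\left(17 \right)}}{W} = \frac{-3 + 17^{2}}{9216} = \left(-3 + 289\right) \frac{1}{9216} = 286 \cdot \frac{1}{9216} = \frac{143}{4608}$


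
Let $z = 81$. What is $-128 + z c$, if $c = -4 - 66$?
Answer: $-5798$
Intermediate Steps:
$c = -70$
$-128 + z c = -128 + 81 \left(-70\right) = -128 - 5670 = -5798$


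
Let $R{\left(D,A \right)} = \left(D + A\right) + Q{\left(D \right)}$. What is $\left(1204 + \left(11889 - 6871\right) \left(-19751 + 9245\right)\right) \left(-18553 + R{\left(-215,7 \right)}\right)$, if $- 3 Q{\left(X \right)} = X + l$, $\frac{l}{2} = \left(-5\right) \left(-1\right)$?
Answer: $\frac{2956314620512}{3} \approx 9.8544 \cdot 10^{11}$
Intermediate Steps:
$l = 10$ ($l = 2 \left(\left(-5\right) \left(-1\right)\right) = 2 \cdot 5 = 10$)
$Q{\left(X \right)} = - \frac{10}{3} - \frac{X}{3}$ ($Q{\left(X \right)} = - \frac{X + 10}{3} = - \frac{10 + X}{3} = - \frac{10}{3} - \frac{X}{3}$)
$R{\left(D,A \right)} = - \frac{10}{3} + A + \frac{2 D}{3}$ ($R{\left(D,A \right)} = \left(D + A\right) - \left(\frac{10}{3} + \frac{D}{3}\right) = \left(A + D\right) - \left(\frac{10}{3} + \frac{D}{3}\right) = - \frac{10}{3} + A + \frac{2 D}{3}$)
$\left(1204 + \left(11889 - 6871\right) \left(-19751 + 9245\right)\right) \left(-18553 + R{\left(-215,7 \right)}\right) = \left(1204 + \left(11889 - 6871\right) \left(-19751 + 9245\right)\right) \left(-18553 + \left(- \frac{10}{3} + 7 + \frac{2}{3} \left(-215\right)\right)\right) = \left(1204 + 5018 \left(-10506\right)\right) \left(-18553 - \frac{419}{3}\right) = \left(1204 - 52719108\right) \left(-18553 - \frac{419}{3}\right) = \left(-52717904\right) \left(- \frac{56078}{3}\right) = \frac{2956314620512}{3}$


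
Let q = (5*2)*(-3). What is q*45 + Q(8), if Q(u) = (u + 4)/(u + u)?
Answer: -5397/4 ≈ -1349.3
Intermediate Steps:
Q(u) = (4 + u)/(2*u) (Q(u) = (4 + u)/((2*u)) = (4 + u)*(1/(2*u)) = (4 + u)/(2*u))
q = -30 (q = 10*(-3) = -30)
q*45 + Q(8) = -30*45 + (1/2)*(4 + 8)/8 = -1350 + (1/2)*(1/8)*12 = -1350 + 3/4 = -5397/4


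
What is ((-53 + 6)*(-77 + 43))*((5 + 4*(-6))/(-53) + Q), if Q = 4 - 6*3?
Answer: -1155354/53 ≈ -21799.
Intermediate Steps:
Q = -14 (Q = 4 - 18 = -14)
((-53 + 6)*(-77 + 43))*((5 + 4*(-6))/(-53) + Q) = ((-53 + 6)*(-77 + 43))*((5 + 4*(-6))/(-53) - 14) = (-47*(-34))*((5 - 24)*(-1/53) - 14) = 1598*(-19*(-1/53) - 14) = 1598*(19/53 - 14) = 1598*(-723/53) = -1155354/53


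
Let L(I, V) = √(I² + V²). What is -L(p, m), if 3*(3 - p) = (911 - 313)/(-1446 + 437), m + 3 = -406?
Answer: -√1532844152890/3027 ≈ -409.01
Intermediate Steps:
m = -409 (m = -3 - 406 = -409)
p = 9679/3027 (p = 3 - (911 - 313)/(3*(-1446 + 437)) = 3 - 598/(3*(-1009)) = 3 - 598*(-1)/(3*1009) = 3 - ⅓*(-598/1009) = 3 + 598/3027 = 9679/3027 ≈ 3.1976)
-L(p, m) = -√((9679/3027)² + (-409)²) = -√(93683041/9162729 + 167281) = -√(1532844152890/9162729) = -√1532844152890/3027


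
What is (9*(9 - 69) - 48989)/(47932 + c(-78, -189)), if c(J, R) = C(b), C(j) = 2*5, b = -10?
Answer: -49529/47942 ≈ -1.0331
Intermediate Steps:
C(j) = 10
c(J, R) = 10
(9*(9 - 69) - 48989)/(47932 + c(-78, -189)) = (9*(9 - 69) - 48989)/(47932 + 10) = (9*(-60) - 48989)/47942 = (-540 - 48989)*(1/47942) = -49529*1/47942 = -49529/47942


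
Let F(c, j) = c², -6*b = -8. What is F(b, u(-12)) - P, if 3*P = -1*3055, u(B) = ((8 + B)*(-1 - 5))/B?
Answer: 9181/9 ≈ 1020.1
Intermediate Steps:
b = 4/3 (b = -⅙*(-8) = 4/3 ≈ 1.3333)
u(B) = (-48 - 6*B)/B (u(B) = ((8 + B)*(-6))/B = (-48 - 6*B)/B)
P = -3055/3 (P = (-1*3055)/3 = (⅓)*(-3055) = -3055/3 ≈ -1018.3)
F(b, u(-12)) - P = (4/3)² - 1*(-3055/3) = 16/9 + 3055/3 = 9181/9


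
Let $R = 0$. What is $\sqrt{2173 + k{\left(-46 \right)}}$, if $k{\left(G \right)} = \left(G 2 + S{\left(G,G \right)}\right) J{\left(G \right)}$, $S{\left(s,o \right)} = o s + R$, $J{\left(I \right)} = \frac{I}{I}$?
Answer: $\sqrt{4197} \approx 64.784$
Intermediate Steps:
$J{\left(I \right)} = 1$
$S{\left(s,o \right)} = o s$ ($S{\left(s,o \right)} = o s + 0 = o s$)
$k{\left(G \right)} = G^{2} + 2 G$ ($k{\left(G \right)} = \left(G 2 + G G\right) 1 = \left(2 G + G^{2}\right) 1 = \left(G^{2} + 2 G\right) 1 = G^{2} + 2 G$)
$\sqrt{2173 + k{\left(-46 \right)}} = \sqrt{2173 - 46 \left(2 - 46\right)} = \sqrt{2173 - -2024} = \sqrt{2173 + 2024} = \sqrt{4197}$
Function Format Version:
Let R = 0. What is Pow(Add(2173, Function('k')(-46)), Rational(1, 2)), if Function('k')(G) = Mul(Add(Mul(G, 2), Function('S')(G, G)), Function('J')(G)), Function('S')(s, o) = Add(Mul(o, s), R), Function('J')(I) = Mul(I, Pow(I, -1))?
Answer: Pow(4197, Rational(1, 2)) ≈ 64.784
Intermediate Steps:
Function('J')(I) = 1
Function('S')(s, o) = Mul(o, s) (Function('S')(s, o) = Add(Mul(o, s), 0) = Mul(o, s))
Function('k')(G) = Add(Pow(G, 2), Mul(2, G)) (Function('k')(G) = Mul(Add(Mul(G, 2), Mul(G, G)), 1) = Mul(Add(Mul(2, G), Pow(G, 2)), 1) = Mul(Add(Pow(G, 2), Mul(2, G)), 1) = Add(Pow(G, 2), Mul(2, G)))
Pow(Add(2173, Function('k')(-46)), Rational(1, 2)) = Pow(Add(2173, Mul(-46, Add(2, -46))), Rational(1, 2)) = Pow(Add(2173, Mul(-46, -44)), Rational(1, 2)) = Pow(Add(2173, 2024), Rational(1, 2)) = Pow(4197, Rational(1, 2))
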